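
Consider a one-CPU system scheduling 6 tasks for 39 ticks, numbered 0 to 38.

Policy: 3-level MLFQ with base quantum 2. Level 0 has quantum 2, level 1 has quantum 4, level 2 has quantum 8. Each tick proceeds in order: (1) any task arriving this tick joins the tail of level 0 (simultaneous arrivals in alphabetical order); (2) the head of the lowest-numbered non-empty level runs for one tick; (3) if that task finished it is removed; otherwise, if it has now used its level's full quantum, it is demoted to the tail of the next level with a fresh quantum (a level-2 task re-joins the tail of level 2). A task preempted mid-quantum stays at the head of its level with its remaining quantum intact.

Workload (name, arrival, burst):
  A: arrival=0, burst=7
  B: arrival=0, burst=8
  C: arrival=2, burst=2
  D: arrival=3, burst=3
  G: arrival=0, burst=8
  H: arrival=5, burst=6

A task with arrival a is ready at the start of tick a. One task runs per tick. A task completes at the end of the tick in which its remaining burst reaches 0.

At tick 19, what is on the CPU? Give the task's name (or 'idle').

running at tick 19 = B

t=0: L0/L1/L2 = ABG/-/- → run A
t=1: L0/L1/L2 = ABG/-/- → run A
t=2: L0/L1/L2 = BGC/A/- → run B
t=3: L0/L1/L2 = BGCD/A/- → run B
t=4: L0/L1/L2 = GCD/AB/- → run G
t=5: L0/L1/L2 = GCDH/AB/- → run G
t=6: L0/L1/L2 = CDH/ABG/- → run C
t=7: L0/L1/L2 = CDH/ABG/- → run C
t=8: L0/L1/L2 = DH/ABG/- → run D
t=9: L0/L1/L2 = DH/ABG/- → run D
t=10: L0/L1/L2 = H/ABGD/- → run H
t=11: L0/L1/L2 = H/ABGD/- → run H
t=12: L0/L1/L2 = -/ABGDH/- → run A
t=13: L0/L1/L2 = -/ABGDH/- → run A
t=14: L0/L1/L2 = -/ABGDH/- → run A
t=15: L0/L1/L2 = -/ABGDH/- → run A
t=16: L0/L1/L2 = -/BGDH/A → run B
t=17: L0/L1/L2 = -/BGDH/A → run B
t=18: L0/L1/L2 = -/BGDH/A → run B
t=19: L0/L1/L2 = -/BGDH/A → run B
t=20: L0/L1/L2 = -/GDH/AB → run G
t=21: L0/L1/L2 = -/GDH/AB → run G
t=22: L0/L1/L2 = -/GDH/AB → run G
t=23: L0/L1/L2 = -/GDH/AB → run G
t=24: L0/L1/L2 = -/DH/ABG → run D
t=25: L0/L1/L2 = -/H/ABG → run H
t=26: L0/L1/L2 = -/H/ABG → run H
t=27: L0/L1/L2 = -/H/ABG → run H
t=28: L0/L1/L2 = -/H/ABG → run H
t=29: L0/L1/L2 = -/-/ABG → run A
t=30: L0/L1/L2 = -/-/BG → run B
t=31: L0/L1/L2 = -/-/BG → run B
t=32: L0/L1/L2 = -/-/G → run G
t=33: L0/L1/L2 = -/-/G → run G
t=34: (idle)
t=35: (idle)
t=36: (idle)
t=37: (idle)
t=38: (idle)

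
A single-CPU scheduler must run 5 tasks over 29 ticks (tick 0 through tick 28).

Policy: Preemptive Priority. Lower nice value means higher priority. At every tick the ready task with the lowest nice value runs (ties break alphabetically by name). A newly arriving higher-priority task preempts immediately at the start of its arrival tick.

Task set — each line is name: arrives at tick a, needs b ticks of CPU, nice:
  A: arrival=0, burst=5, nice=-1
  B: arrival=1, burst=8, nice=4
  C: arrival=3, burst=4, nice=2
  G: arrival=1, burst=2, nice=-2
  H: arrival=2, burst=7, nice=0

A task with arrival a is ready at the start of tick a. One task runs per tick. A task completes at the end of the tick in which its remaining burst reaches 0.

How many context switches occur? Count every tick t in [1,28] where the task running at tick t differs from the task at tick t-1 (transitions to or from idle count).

t=0: ready={A} → run A
t=1: ready={A,B,G} → run G
t=2: ready={A,B,G,H} → run G
t=3: ready={A,B,C,H} → run A
t=4: ready={A,B,C,H} → run A
t=5: ready={A,B,C,H} → run A
t=6: ready={A,B,C,H} → run A
t=7: ready={B,C,H} → run H
t=8: ready={B,C,H} → run H
t=9: ready={B,C,H} → run H
t=10: ready={B,C,H} → run H
t=11: ready={B,C,H} → run H
t=12: ready={B,C,H} → run H
t=13: ready={B,C,H} → run H
t=14: ready={B,C} → run C
t=15: ready={B,C} → run C
t=16: ready={B,C} → run C
t=17: ready={B,C} → run C
t=18: ready={B} → run B
t=19: ready={B} → run B
t=20: ready={B} → run B
t=21: ready={B} → run B
t=22: ready={B} → run B
t=23: ready={B} → run B
t=24: ready={B} → run B
t=25: ready={B} → run B
t=26: (idle)
t=27: (idle)
t=28: (idle)

context switches = 6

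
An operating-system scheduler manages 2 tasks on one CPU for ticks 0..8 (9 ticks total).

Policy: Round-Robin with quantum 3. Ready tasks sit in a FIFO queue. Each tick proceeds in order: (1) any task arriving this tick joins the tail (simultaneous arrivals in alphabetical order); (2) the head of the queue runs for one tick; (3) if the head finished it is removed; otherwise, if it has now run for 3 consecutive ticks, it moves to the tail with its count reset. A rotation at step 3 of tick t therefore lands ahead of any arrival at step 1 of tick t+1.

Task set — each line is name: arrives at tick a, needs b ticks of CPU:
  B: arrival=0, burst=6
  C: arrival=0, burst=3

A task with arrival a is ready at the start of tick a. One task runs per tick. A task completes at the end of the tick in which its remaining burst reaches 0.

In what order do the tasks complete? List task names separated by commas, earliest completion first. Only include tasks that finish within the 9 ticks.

completion order = C, B

t=0: queue=[B,C] q_used=0 → run B
t=1: queue=[B,C] q_used=1 → run B
t=2: queue=[B,C] q_used=2 → run B
t=3: queue=[C,B] q_used=0 → run C
t=4: queue=[C,B] q_used=1 → run C
t=5: queue=[C,B] q_used=2 → run C
t=6: queue=[B] q_used=0 → run B
t=7: queue=[B] q_used=1 → run B
t=8: queue=[B] q_used=2 → run B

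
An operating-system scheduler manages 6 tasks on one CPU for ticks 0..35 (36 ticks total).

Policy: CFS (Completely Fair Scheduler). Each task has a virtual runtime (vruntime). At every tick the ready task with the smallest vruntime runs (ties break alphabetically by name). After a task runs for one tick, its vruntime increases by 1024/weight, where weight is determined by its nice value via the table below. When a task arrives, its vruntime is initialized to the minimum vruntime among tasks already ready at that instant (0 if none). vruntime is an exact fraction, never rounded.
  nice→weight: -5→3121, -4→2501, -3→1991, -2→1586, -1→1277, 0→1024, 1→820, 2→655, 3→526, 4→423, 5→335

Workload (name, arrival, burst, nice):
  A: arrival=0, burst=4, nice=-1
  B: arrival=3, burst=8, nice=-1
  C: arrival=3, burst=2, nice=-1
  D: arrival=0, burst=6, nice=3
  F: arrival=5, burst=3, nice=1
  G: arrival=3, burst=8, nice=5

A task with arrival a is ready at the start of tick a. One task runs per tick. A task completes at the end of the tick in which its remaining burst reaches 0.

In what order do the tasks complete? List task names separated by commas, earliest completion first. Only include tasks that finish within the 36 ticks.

t=0: vr[A=0 D=0] → run A
t=1: vr[A=1024/1277 D=0] → run D
t=2: vr[A=1024/1277 D=512/263] → run A
t=3: vr[A=2048/1277 B=2048/1277 C=2048/1277 D=512/263 G=2048/1277] → run A
t=4: vr[A=3072/1277 B=2048/1277 C=2048/1277 D=512/263 G=2048/1277] → run B
t=5: vr[A=3072/1277 B=3072/1277 C=2048/1277 D=512/263 F=2048/1277 G=2048/1277] → run C
t=6: vr[A=3072/1277 B=3072/1277 C=3072/1277 D=512/263 F=2048/1277 G=2048/1277] → run F
t=7: vr[A=3072/1277 B=3072/1277 C=3072/1277 D=512/263 F=746752/261785 G=2048/1277] → run G
t=8: vr[A=3072/1277 B=3072/1277 C=3072/1277 D=512/263 F=746752/261785 G=1993728/427795] → run D
t=9: vr[A=3072/1277 B=3072/1277 C=3072/1277 D=1024/263 F=746752/261785 G=1993728/427795] → run A
t=10: vr[B=3072/1277 C=3072/1277 D=1024/263 F=746752/261785 G=1993728/427795] → run B
t=11: vr[B=4096/1277 C=3072/1277 D=1024/263 F=746752/261785 G=1993728/427795] → run C
t=12: vr[B=4096/1277 D=1024/263 F=746752/261785 G=1993728/427795] → run F
t=13: vr[B=4096/1277 D=1024/263 F=1073664/261785 G=1993728/427795] → run B
t=14: vr[B=5120/1277 D=1024/263 F=1073664/261785 G=1993728/427795] → run D
t=15: vr[B=5120/1277 D=1536/263 F=1073664/261785 G=1993728/427795] → run B
t=16: vr[B=6144/1277 D=1536/263 F=1073664/261785 G=1993728/427795] → run F
t=17: vr[B=6144/1277 D=1536/263 G=1993728/427795] → run G
t=18: vr[B=6144/1277 D=1536/263 G=3301376/427795] → run B
t=19: vr[B=7168/1277 D=1536/263 G=3301376/427795] → run B
t=20: vr[B=8192/1277 D=1536/263 G=3301376/427795] → run D
t=21: vr[B=8192/1277 D=2048/263 G=3301376/427795] → run B
t=22: vr[B=9216/1277 D=2048/263 G=3301376/427795] → run B
t=23: vr[D=2048/263 G=3301376/427795] → run G
t=24: vr[D=2048/263 G=4609024/427795] → run D
t=25: vr[D=2560/263 G=4609024/427795] → run D
t=26: vr[G=4609024/427795] → run G
t=27: vr[G=5916672/427795] → run G
t=28: vr[G=1444864/85559] → run G
t=29: vr[G=8531968/427795] → run G
t=30: vr[G=9839616/427795] → run G
t=31: (idle)
t=32: (idle)
t=33: (idle)
t=34: (idle)
t=35: (idle)

completion order = A, C, F, B, D, G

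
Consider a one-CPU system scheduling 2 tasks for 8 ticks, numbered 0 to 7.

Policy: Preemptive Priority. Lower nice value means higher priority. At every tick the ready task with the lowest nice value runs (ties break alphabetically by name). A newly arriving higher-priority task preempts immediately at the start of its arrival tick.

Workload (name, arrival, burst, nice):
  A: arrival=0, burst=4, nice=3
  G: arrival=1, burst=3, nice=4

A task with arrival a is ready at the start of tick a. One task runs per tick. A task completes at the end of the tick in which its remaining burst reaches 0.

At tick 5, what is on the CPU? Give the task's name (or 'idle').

t=0: ready={A} → run A
t=1: ready={A,G} → run A
t=2: ready={A,G} → run A
t=3: ready={A,G} → run A
t=4: ready={G} → run G
t=5: ready={G} → run G
t=6: ready={G} → run G
t=7: (idle)

running at tick 5 = G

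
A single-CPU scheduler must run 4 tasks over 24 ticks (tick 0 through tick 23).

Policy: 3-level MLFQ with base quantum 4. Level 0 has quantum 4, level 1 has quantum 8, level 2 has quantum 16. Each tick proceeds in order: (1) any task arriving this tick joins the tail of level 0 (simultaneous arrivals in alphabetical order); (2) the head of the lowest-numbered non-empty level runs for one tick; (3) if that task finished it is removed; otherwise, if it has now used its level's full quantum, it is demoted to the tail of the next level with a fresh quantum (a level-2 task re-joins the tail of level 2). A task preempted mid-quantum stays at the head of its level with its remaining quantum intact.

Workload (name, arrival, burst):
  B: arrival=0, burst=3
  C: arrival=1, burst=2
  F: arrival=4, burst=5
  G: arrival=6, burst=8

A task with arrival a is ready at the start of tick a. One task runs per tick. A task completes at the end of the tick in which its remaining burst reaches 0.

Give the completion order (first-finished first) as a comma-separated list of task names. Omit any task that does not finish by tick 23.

completion order = B, C, F, G

t=0: L0/L1/L2 = B/-/- → run B
t=1: L0/L1/L2 = BC/-/- → run B
t=2: L0/L1/L2 = BC/-/- → run B
t=3: L0/L1/L2 = C/-/- → run C
t=4: L0/L1/L2 = CF/-/- → run C
t=5: L0/L1/L2 = F/-/- → run F
t=6: L0/L1/L2 = FG/-/- → run F
t=7: L0/L1/L2 = FG/-/- → run F
t=8: L0/L1/L2 = FG/-/- → run F
t=9: L0/L1/L2 = G/F/- → run G
t=10: L0/L1/L2 = G/F/- → run G
t=11: L0/L1/L2 = G/F/- → run G
t=12: L0/L1/L2 = G/F/- → run G
t=13: L0/L1/L2 = -/FG/- → run F
t=14: L0/L1/L2 = -/G/- → run G
t=15: L0/L1/L2 = -/G/- → run G
t=16: L0/L1/L2 = -/G/- → run G
t=17: L0/L1/L2 = -/G/- → run G
t=18: (idle)
t=19: (idle)
t=20: (idle)
t=21: (idle)
t=22: (idle)
t=23: (idle)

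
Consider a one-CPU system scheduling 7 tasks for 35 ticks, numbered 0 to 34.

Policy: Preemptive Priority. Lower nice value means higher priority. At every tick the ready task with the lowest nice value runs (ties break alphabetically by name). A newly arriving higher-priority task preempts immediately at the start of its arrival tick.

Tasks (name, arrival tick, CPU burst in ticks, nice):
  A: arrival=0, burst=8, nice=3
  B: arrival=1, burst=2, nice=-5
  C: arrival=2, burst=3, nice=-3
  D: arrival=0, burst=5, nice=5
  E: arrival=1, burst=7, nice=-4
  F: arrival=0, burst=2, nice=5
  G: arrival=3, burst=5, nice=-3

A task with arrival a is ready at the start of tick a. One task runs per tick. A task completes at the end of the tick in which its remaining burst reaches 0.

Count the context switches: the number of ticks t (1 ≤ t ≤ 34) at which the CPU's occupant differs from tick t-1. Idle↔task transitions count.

t=0: ready={A,D,F} → run A
t=1: ready={A,B,D,E,F} → run B
t=2: ready={A,B,C,D,E,F} → run B
t=3: ready={A,C,D,E,F,G} → run E
t=4: ready={A,C,D,E,F,G} → run E
t=5: ready={A,C,D,E,F,G} → run E
t=6: ready={A,C,D,E,F,G} → run E
t=7: ready={A,C,D,E,F,G} → run E
t=8: ready={A,C,D,E,F,G} → run E
t=9: ready={A,C,D,E,F,G} → run E
t=10: ready={A,C,D,F,G} → run C
t=11: ready={A,C,D,F,G} → run C
t=12: ready={A,C,D,F,G} → run C
t=13: ready={A,D,F,G} → run G
t=14: ready={A,D,F,G} → run G
t=15: ready={A,D,F,G} → run G
t=16: ready={A,D,F,G} → run G
t=17: ready={A,D,F,G} → run G
t=18: ready={A,D,F} → run A
t=19: ready={A,D,F} → run A
t=20: ready={A,D,F} → run A
t=21: ready={A,D,F} → run A
t=22: ready={A,D,F} → run A
t=23: ready={A,D,F} → run A
t=24: ready={A,D,F} → run A
t=25: ready={D,F} → run D
t=26: ready={D,F} → run D
t=27: ready={D,F} → run D
t=28: ready={D,F} → run D
t=29: ready={D,F} → run D
t=30: ready={F} → run F
t=31: ready={F} → run F
t=32: (idle)
t=33: (idle)
t=34: (idle)

context switches = 8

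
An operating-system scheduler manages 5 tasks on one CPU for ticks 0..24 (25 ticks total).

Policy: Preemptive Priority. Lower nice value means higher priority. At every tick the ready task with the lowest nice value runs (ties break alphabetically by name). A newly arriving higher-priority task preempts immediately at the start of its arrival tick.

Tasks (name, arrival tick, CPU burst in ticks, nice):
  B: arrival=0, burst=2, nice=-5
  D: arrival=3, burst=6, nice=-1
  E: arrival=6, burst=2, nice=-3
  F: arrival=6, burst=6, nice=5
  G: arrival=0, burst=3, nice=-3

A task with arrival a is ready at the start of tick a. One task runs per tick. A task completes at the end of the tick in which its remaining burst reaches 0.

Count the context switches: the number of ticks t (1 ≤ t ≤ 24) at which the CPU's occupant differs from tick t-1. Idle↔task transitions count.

context switches = 6

t=0: ready={B,G} → run B
t=1: ready={B,G} → run B
t=2: ready={G} → run G
t=3: ready={D,G} → run G
t=4: ready={D,G} → run G
t=5: ready={D} → run D
t=6: ready={D,E,F} → run E
t=7: ready={D,E,F} → run E
t=8: ready={D,F} → run D
t=9: ready={D,F} → run D
t=10: ready={D,F} → run D
t=11: ready={D,F} → run D
t=12: ready={D,F} → run D
t=13: ready={F} → run F
t=14: ready={F} → run F
t=15: ready={F} → run F
t=16: ready={F} → run F
t=17: ready={F} → run F
t=18: ready={F} → run F
t=19: (idle)
t=20: (idle)
t=21: (idle)
t=22: (idle)
t=23: (idle)
t=24: (idle)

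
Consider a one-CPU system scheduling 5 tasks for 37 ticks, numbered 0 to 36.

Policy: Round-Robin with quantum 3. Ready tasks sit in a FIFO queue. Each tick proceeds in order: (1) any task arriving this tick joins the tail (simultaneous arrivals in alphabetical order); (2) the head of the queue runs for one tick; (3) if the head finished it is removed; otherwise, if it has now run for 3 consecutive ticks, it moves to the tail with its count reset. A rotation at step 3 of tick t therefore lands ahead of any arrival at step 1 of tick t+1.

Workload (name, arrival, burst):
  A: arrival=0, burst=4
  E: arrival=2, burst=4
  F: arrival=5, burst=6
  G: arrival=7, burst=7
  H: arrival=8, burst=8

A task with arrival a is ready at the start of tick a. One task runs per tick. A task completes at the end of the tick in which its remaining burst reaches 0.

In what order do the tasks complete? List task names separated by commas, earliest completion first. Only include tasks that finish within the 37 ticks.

t=0: queue=[A] q_used=0 → run A
t=1: queue=[A] q_used=1 → run A
t=2: queue=[A,E] q_used=2 → run A
t=3: queue=[E,A] q_used=0 → run E
t=4: queue=[E,A] q_used=1 → run E
t=5: queue=[E,A,F] q_used=2 → run E
t=6: queue=[A,F,E] q_used=0 → run A
t=7: queue=[F,E,G] q_used=0 → run F
t=8: queue=[F,E,G,H] q_used=1 → run F
t=9: queue=[F,E,G,H] q_used=2 → run F
t=10: queue=[E,G,H,F] q_used=0 → run E
t=11: queue=[G,H,F] q_used=0 → run G
t=12: queue=[G,H,F] q_used=1 → run G
t=13: queue=[G,H,F] q_used=2 → run G
t=14: queue=[H,F,G] q_used=0 → run H
t=15: queue=[H,F,G] q_used=1 → run H
t=16: queue=[H,F,G] q_used=2 → run H
t=17: queue=[F,G,H] q_used=0 → run F
t=18: queue=[F,G,H] q_used=1 → run F
t=19: queue=[F,G,H] q_used=2 → run F
t=20: queue=[G,H] q_used=0 → run G
t=21: queue=[G,H] q_used=1 → run G
t=22: queue=[G,H] q_used=2 → run G
t=23: queue=[H,G] q_used=0 → run H
t=24: queue=[H,G] q_used=1 → run H
t=25: queue=[H,G] q_used=2 → run H
t=26: queue=[G,H] q_used=0 → run G
t=27: queue=[H] q_used=0 → run H
t=28: queue=[H] q_used=1 → run H
t=29: (idle)
t=30: (idle)
t=31: (idle)
t=32: (idle)
t=33: (idle)
t=34: (idle)
t=35: (idle)
t=36: (idle)

completion order = A, E, F, G, H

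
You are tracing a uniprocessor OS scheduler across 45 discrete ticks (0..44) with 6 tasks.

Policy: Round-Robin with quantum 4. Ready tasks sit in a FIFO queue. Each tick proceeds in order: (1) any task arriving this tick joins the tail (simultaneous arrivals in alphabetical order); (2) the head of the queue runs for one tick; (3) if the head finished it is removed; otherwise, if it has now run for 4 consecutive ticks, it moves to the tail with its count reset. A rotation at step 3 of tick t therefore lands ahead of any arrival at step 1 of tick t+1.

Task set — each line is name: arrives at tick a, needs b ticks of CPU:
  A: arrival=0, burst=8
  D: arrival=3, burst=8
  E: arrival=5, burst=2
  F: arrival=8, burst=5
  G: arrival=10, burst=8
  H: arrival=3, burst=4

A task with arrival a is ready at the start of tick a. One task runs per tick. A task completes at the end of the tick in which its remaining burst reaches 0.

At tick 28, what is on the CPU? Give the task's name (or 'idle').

t=0: queue=[A] q_used=0 → run A
t=1: queue=[A] q_used=1 → run A
t=2: queue=[A] q_used=2 → run A
t=3: queue=[A,D,H] q_used=3 → run A
t=4: queue=[D,H,A] q_used=0 → run D
t=5: queue=[D,H,A,E] q_used=1 → run D
t=6: queue=[D,H,A,E] q_used=2 → run D
t=7: queue=[D,H,A,E] q_used=3 → run D
t=8: queue=[H,A,E,D,F] q_used=0 → run H
t=9: queue=[H,A,E,D,F] q_used=1 → run H
t=10: queue=[H,A,E,D,F,G] q_used=2 → run H
t=11: queue=[H,A,E,D,F,G] q_used=3 → run H
t=12: queue=[A,E,D,F,G] q_used=0 → run A
t=13: queue=[A,E,D,F,G] q_used=1 → run A
t=14: queue=[A,E,D,F,G] q_used=2 → run A
t=15: queue=[A,E,D,F,G] q_used=3 → run A
t=16: queue=[E,D,F,G] q_used=0 → run E
t=17: queue=[E,D,F,G] q_used=1 → run E
t=18: queue=[D,F,G] q_used=0 → run D
t=19: queue=[D,F,G] q_used=1 → run D
t=20: queue=[D,F,G] q_used=2 → run D
t=21: queue=[D,F,G] q_used=3 → run D
t=22: queue=[F,G] q_used=0 → run F
t=23: queue=[F,G] q_used=1 → run F
t=24: queue=[F,G] q_used=2 → run F
t=25: queue=[F,G] q_used=3 → run F
t=26: queue=[G,F] q_used=0 → run G
t=27: queue=[G,F] q_used=1 → run G
t=28: queue=[G,F] q_used=2 → run G
t=29: queue=[G,F] q_used=3 → run G
t=30: queue=[F,G] q_used=0 → run F
t=31: queue=[G] q_used=0 → run G
t=32: queue=[G] q_used=1 → run G
t=33: queue=[G] q_used=2 → run G
t=34: queue=[G] q_used=3 → run G
t=35: (idle)
t=36: (idle)
t=37: (idle)
t=38: (idle)
t=39: (idle)
t=40: (idle)
t=41: (idle)
t=42: (idle)
t=43: (idle)
t=44: (idle)

running at tick 28 = G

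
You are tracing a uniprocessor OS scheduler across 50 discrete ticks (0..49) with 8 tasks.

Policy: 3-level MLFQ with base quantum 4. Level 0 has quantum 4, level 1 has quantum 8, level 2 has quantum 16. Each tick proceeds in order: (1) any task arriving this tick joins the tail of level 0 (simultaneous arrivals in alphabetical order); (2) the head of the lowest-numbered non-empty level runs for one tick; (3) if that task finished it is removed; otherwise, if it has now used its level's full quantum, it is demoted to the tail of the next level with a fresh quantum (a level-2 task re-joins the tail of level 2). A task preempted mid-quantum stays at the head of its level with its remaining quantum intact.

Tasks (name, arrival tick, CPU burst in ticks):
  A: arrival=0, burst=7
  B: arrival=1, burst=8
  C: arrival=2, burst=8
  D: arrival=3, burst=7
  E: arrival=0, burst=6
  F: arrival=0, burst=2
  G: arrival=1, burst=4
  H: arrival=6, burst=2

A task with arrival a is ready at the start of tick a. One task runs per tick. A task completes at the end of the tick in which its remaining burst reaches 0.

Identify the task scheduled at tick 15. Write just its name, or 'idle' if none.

running at tick 15 = G

t=0: L0/L1/L2 = AEF/-/- → run A
t=1: L0/L1/L2 = AEFBG/-/- → run A
t=2: L0/L1/L2 = AEFBGC/-/- → run A
t=3: L0/L1/L2 = AEFBGCD/-/- → run A
t=4: L0/L1/L2 = EFBGCD/A/- → run E
t=5: L0/L1/L2 = EFBGCD/A/- → run E
t=6: L0/L1/L2 = EFBGCDH/A/- → run E
t=7: L0/L1/L2 = EFBGCDH/A/- → run E
t=8: L0/L1/L2 = FBGCDH/AE/- → run F
t=9: L0/L1/L2 = FBGCDH/AE/- → run F
t=10: L0/L1/L2 = BGCDH/AE/- → run B
t=11: L0/L1/L2 = BGCDH/AE/- → run B
t=12: L0/L1/L2 = BGCDH/AE/- → run B
t=13: L0/L1/L2 = BGCDH/AE/- → run B
t=14: L0/L1/L2 = GCDH/AEB/- → run G
t=15: L0/L1/L2 = GCDH/AEB/- → run G
t=16: L0/L1/L2 = GCDH/AEB/- → run G
t=17: L0/L1/L2 = GCDH/AEB/- → run G
t=18: L0/L1/L2 = CDH/AEB/- → run C
t=19: L0/L1/L2 = CDH/AEB/- → run C
t=20: L0/L1/L2 = CDH/AEB/- → run C
t=21: L0/L1/L2 = CDH/AEB/- → run C
t=22: L0/L1/L2 = DH/AEBC/- → run D
t=23: L0/L1/L2 = DH/AEBC/- → run D
t=24: L0/L1/L2 = DH/AEBC/- → run D
t=25: L0/L1/L2 = DH/AEBC/- → run D
t=26: L0/L1/L2 = H/AEBCD/- → run H
t=27: L0/L1/L2 = H/AEBCD/- → run H
t=28: L0/L1/L2 = -/AEBCD/- → run A
t=29: L0/L1/L2 = -/AEBCD/- → run A
t=30: L0/L1/L2 = -/AEBCD/- → run A
t=31: L0/L1/L2 = -/EBCD/- → run E
t=32: L0/L1/L2 = -/EBCD/- → run E
t=33: L0/L1/L2 = -/BCD/- → run B
t=34: L0/L1/L2 = -/BCD/- → run B
t=35: L0/L1/L2 = -/BCD/- → run B
t=36: L0/L1/L2 = -/BCD/- → run B
t=37: L0/L1/L2 = -/CD/- → run C
t=38: L0/L1/L2 = -/CD/- → run C
t=39: L0/L1/L2 = -/CD/- → run C
t=40: L0/L1/L2 = -/CD/- → run C
t=41: L0/L1/L2 = -/D/- → run D
t=42: L0/L1/L2 = -/D/- → run D
t=43: L0/L1/L2 = -/D/- → run D
t=44: (idle)
t=45: (idle)
t=46: (idle)
t=47: (idle)
t=48: (idle)
t=49: (idle)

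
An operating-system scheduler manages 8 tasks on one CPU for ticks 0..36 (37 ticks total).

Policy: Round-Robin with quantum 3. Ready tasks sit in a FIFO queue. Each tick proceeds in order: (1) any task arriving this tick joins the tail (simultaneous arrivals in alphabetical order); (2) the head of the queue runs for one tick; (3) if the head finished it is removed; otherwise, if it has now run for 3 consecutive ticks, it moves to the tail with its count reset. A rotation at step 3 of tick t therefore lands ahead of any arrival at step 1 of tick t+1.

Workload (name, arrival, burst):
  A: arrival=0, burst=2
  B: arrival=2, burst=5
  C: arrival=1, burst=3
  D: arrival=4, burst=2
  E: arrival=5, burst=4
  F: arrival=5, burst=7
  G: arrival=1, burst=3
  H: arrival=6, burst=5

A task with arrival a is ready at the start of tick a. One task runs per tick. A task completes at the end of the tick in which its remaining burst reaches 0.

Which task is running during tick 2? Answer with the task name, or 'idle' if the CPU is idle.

t=0: queue=[A] q_used=0 → run A
t=1: queue=[A,C,G] q_used=1 → run A
t=2: queue=[C,G,B] q_used=0 → run C
t=3: queue=[C,G,B] q_used=1 → run C
t=4: queue=[C,G,B,D] q_used=2 → run C
t=5: queue=[G,B,D,E,F] q_used=0 → run G
t=6: queue=[G,B,D,E,F,H] q_used=1 → run G
t=7: queue=[G,B,D,E,F,H] q_used=2 → run G
t=8: queue=[B,D,E,F,H] q_used=0 → run B
t=9: queue=[B,D,E,F,H] q_used=1 → run B
t=10: queue=[B,D,E,F,H] q_used=2 → run B
t=11: queue=[D,E,F,H,B] q_used=0 → run D
t=12: queue=[D,E,F,H,B] q_used=1 → run D
t=13: queue=[E,F,H,B] q_used=0 → run E
t=14: queue=[E,F,H,B] q_used=1 → run E
t=15: queue=[E,F,H,B] q_used=2 → run E
t=16: queue=[F,H,B,E] q_used=0 → run F
t=17: queue=[F,H,B,E] q_used=1 → run F
t=18: queue=[F,H,B,E] q_used=2 → run F
t=19: queue=[H,B,E,F] q_used=0 → run H
t=20: queue=[H,B,E,F] q_used=1 → run H
t=21: queue=[H,B,E,F] q_used=2 → run H
t=22: queue=[B,E,F,H] q_used=0 → run B
t=23: queue=[B,E,F,H] q_used=1 → run B
t=24: queue=[E,F,H] q_used=0 → run E
t=25: queue=[F,H] q_used=0 → run F
t=26: queue=[F,H] q_used=1 → run F
t=27: queue=[F,H] q_used=2 → run F
t=28: queue=[H,F] q_used=0 → run H
t=29: queue=[H,F] q_used=1 → run H
t=30: queue=[F] q_used=0 → run F
t=31: (idle)
t=32: (idle)
t=33: (idle)
t=34: (idle)
t=35: (idle)
t=36: (idle)

running at tick 2 = C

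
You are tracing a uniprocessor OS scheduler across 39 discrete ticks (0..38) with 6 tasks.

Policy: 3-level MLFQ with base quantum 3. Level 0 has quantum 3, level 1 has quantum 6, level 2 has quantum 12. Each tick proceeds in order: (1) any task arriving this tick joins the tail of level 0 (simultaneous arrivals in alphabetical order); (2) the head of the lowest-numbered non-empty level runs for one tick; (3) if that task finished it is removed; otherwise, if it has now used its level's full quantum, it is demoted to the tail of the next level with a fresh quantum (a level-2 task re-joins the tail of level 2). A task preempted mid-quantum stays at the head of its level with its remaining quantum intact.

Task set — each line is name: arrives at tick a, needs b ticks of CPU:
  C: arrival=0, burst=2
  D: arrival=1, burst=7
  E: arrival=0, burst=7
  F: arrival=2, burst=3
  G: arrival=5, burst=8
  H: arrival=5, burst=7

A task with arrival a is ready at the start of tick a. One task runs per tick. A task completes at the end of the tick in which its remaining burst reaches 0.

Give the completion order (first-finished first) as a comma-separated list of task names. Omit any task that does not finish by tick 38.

completion order = C, F, E, D, G, H

t=0: L0/L1/L2 = CE/-/- → run C
t=1: L0/L1/L2 = CED/-/- → run C
t=2: L0/L1/L2 = EDF/-/- → run E
t=3: L0/L1/L2 = EDF/-/- → run E
t=4: L0/L1/L2 = EDF/-/- → run E
t=5: L0/L1/L2 = DFGH/E/- → run D
t=6: L0/L1/L2 = DFGH/E/- → run D
t=7: L0/L1/L2 = DFGH/E/- → run D
t=8: L0/L1/L2 = FGH/ED/- → run F
t=9: L0/L1/L2 = FGH/ED/- → run F
t=10: L0/L1/L2 = FGH/ED/- → run F
t=11: L0/L1/L2 = GH/ED/- → run G
t=12: L0/L1/L2 = GH/ED/- → run G
t=13: L0/L1/L2 = GH/ED/- → run G
t=14: L0/L1/L2 = H/EDG/- → run H
t=15: L0/L1/L2 = H/EDG/- → run H
t=16: L0/L1/L2 = H/EDG/- → run H
t=17: L0/L1/L2 = -/EDGH/- → run E
t=18: L0/L1/L2 = -/EDGH/- → run E
t=19: L0/L1/L2 = -/EDGH/- → run E
t=20: L0/L1/L2 = -/EDGH/- → run E
t=21: L0/L1/L2 = -/DGH/- → run D
t=22: L0/L1/L2 = -/DGH/- → run D
t=23: L0/L1/L2 = -/DGH/- → run D
t=24: L0/L1/L2 = -/DGH/- → run D
t=25: L0/L1/L2 = -/GH/- → run G
t=26: L0/L1/L2 = -/GH/- → run G
t=27: L0/L1/L2 = -/GH/- → run G
t=28: L0/L1/L2 = -/GH/- → run G
t=29: L0/L1/L2 = -/GH/- → run G
t=30: L0/L1/L2 = -/H/- → run H
t=31: L0/L1/L2 = -/H/- → run H
t=32: L0/L1/L2 = -/H/- → run H
t=33: L0/L1/L2 = -/H/- → run H
t=34: (idle)
t=35: (idle)
t=36: (idle)
t=37: (idle)
t=38: (idle)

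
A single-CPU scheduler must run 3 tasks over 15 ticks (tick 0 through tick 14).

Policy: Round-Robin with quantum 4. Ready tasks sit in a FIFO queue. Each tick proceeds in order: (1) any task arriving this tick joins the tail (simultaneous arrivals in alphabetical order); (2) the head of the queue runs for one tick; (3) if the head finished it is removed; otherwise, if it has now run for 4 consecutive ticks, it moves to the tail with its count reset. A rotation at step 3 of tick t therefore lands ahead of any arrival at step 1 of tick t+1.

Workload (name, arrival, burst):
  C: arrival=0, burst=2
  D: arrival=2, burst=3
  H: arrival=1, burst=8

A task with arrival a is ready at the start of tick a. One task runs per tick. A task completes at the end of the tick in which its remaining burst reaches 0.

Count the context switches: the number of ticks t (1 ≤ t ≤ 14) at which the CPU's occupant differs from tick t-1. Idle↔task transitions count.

context switches = 4

t=0: queue=[C] q_used=0 → run C
t=1: queue=[C,H] q_used=1 → run C
t=2: queue=[H,D] q_used=0 → run H
t=3: queue=[H,D] q_used=1 → run H
t=4: queue=[H,D] q_used=2 → run H
t=5: queue=[H,D] q_used=3 → run H
t=6: queue=[D,H] q_used=0 → run D
t=7: queue=[D,H] q_used=1 → run D
t=8: queue=[D,H] q_used=2 → run D
t=9: queue=[H] q_used=0 → run H
t=10: queue=[H] q_used=1 → run H
t=11: queue=[H] q_used=2 → run H
t=12: queue=[H] q_used=3 → run H
t=13: (idle)
t=14: (idle)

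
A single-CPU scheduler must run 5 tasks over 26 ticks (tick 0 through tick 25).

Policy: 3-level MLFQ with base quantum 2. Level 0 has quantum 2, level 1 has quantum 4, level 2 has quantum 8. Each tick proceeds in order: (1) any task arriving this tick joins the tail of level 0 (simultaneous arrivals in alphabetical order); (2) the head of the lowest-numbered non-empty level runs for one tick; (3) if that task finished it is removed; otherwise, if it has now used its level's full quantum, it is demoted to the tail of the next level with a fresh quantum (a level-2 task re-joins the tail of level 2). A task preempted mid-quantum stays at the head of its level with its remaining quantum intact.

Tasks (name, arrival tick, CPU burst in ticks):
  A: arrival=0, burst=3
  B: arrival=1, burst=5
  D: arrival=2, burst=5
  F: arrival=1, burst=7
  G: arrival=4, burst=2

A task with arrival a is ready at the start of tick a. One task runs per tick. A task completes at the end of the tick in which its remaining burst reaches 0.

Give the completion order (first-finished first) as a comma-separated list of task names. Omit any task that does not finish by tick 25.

completion order = G, A, B, D, F

t=0: L0/L1/L2 = A/-/- → run A
t=1: L0/L1/L2 = ABF/-/- → run A
t=2: L0/L1/L2 = BFD/A/- → run B
t=3: L0/L1/L2 = BFD/A/- → run B
t=4: L0/L1/L2 = FDG/AB/- → run F
t=5: L0/L1/L2 = FDG/AB/- → run F
t=6: L0/L1/L2 = DG/ABF/- → run D
t=7: L0/L1/L2 = DG/ABF/- → run D
t=8: L0/L1/L2 = G/ABFD/- → run G
t=9: L0/L1/L2 = G/ABFD/- → run G
t=10: L0/L1/L2 = -/ABFD/- → run A
t=11: L0/L1/L2 = -/BFD/- → run B
t=12: L0/L1/L2 = -/BFD/- → run B
t=13: L0/L1/L2 = -/BFD/- → run B
t=14: L0/L1/L2 = -/FD/- → run F
t=15: L0/L1/L2 = -/FD/- → run F
t=16: L0/L1/L2 = -/FD/- → run F
t=17: L0/L1/L2 = -/FD/- → run F
t=18: L0/L1/L2 = -/D/F → run D
t=19: L0/L1/L2 = -/D/F → run D
t=20: L0/L1/L2 = -/D/F → run D
t=21: L0/L1/L2 = -/-/F → run F
t=22: (idle)
t=23: (idle)
t=24: (idle)
t=25: (idle)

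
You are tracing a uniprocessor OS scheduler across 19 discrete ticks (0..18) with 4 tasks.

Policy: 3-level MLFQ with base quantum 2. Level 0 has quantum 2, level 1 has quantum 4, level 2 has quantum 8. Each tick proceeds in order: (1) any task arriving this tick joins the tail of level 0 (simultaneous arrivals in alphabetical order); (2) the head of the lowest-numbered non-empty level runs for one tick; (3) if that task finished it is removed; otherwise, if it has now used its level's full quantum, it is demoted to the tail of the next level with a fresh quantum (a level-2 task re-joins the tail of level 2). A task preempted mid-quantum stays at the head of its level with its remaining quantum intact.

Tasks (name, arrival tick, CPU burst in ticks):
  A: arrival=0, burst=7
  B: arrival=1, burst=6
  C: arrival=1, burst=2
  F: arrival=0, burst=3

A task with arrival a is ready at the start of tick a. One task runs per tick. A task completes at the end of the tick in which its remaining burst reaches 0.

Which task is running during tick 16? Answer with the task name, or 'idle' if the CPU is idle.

t=0: L0/L1/L2 = AF/-/- → run A
t=1: L0/L1/L2 = AFBC/-/- → run A
t=2: L0/L1/L2 = FBC/A/- → run F
t=3: L0/L1/L2 = FBC/A/- → run F
t=4: L0/L1/L2 = BC/AF/- → run B
t=5: L0/L1/L2 = BC/AF/- → run B
t=6: L0/L1/L2 = C/AFB/- → run C
t=7: L0/L1/L2 = C/AFB/- → run C
t=8: L0/L1/L2 = -/AFB/- → run A
t=9: L0/L1/L2 = -/AFB/- → run A
t=10: L0/L1/L2 = -/AFB/- → run A
t=11: L0/L1/L2 = -/AFB/- → run A
t=12: L0/L1/L2 = -/FB/A → run F
t=13: L0/L1/L2 = -/B/A → run B
t=14: L0/L1/L2 = -/B/A → run B
t=15: L0/L1/L2 = -/B/A → run B
t=16: L0/L1/L2 = -/B/A → run B
t=17: L0/L1/L2 = -/-/A → run A
t=18: (idle)

running at tick 16 = B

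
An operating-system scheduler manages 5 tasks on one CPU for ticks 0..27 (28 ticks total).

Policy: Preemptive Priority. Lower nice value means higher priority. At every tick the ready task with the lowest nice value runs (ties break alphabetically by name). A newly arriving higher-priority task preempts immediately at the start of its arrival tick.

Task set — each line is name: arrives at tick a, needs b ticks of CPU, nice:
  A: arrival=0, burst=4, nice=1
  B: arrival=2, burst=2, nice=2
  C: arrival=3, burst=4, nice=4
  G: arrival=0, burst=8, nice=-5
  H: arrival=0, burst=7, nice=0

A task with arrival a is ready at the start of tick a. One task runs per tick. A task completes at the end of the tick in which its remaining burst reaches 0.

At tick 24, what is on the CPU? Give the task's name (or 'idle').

running at tick 24 = C

t=0: ready={A,G,H} → run G
t=1: ready={A,G,H} → run G
t=2: ready={A,B,G,H} → run G
t=3: ready={A,B,C,G,H} → run G
t=4: ready={A,B,C,G,H} → run G
t=5: ready={A,B,C,G,H} → run G
t=6: ready={A,B,C,G,H} → run G
t=7: ready={A,B,C,G,H} → run G
t=8: ready={A,B,C,H} → run H
t=9: ready={A,B,C,H} → run H
t=10: ready={A,B,C,H} → run H
t=11: ready={A,B,C,H} → run H
t=12: ready={A,B,C,H} → run H
t=13: ready={A,B,C,H} → run H
t=14: ready={A,B,C,H} → run H
t=15: ready={A,B,C} → run A
t=16: ready={A,B,C} → run A
t=17: ready={A,B,C} → run A
t=18: ready={A,B,C} → run A
t=19: ready={B,C} → run B
t=20: ready={B,C} → run B
t=21: ready={C} → run C
t=22: ready={C} → run C
t=23: ready={C} → run C
t=24: ready={C} → run C
t=25: (idle)
t=26: (idle)
t=27: (idle)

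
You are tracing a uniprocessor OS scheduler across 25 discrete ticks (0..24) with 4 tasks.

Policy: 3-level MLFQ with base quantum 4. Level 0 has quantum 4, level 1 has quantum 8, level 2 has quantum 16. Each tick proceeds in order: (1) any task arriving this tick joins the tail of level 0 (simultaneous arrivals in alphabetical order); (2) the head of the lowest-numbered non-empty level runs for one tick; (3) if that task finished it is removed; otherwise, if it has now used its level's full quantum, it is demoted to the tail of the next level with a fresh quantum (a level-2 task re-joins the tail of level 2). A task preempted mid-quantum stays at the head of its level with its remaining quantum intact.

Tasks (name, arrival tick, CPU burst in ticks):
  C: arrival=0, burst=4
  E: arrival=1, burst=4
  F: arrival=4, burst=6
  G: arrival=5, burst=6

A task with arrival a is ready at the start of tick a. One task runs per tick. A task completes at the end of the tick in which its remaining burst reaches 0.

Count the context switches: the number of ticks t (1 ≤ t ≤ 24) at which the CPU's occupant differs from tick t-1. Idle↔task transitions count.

t=0: L0/L1/L2 = C/-/- → run C
t=1: L0/L1/L2 = CE/-/- → run C
t=2: L0/L1/L2 = CE/-/- → run C
t=3: L0/L1/L2 = CE/-/- → run C
t=4: L0/L1/L2 = EF/-/- → run E
t=5: L0/L1/L2 = EFG/-/- → run E
t=6: L0/L1/L2 = EFG/-/- → run E
t=7: L0/L1/L2 = EFG/-/- → run E
t=8: L0/L1/L2 = FG/-/- → run F
t=9: L0/L1/L2 = FG/-/- → run F
t=10: L0/L1/L2 = FG/-/- → run F
t=11: L0/L1/L2 = FG/-/- → run F
t=12: L0/L1/L2 = G/F/- → run G
t=13: L0/L1/L2 = G/F/- → run G
t=14: L0/L1/L2 = G/F/- → run G
t=15: L0/L1/L2 = G/F/- → run G
t=16: L0/L1/L2 = -/FG/- → run F
t=17: L0/L1/L2 = -/FG/- → run F
t=18: L0/L1/L2 = -/G/- → run G
t=19: L0/L1/L2 = -/G/- → run G
t=20: (idle)
t=21: (idle)
t=22: (idle)
t=23: (idle)
t=24: (idle)

context switches = 6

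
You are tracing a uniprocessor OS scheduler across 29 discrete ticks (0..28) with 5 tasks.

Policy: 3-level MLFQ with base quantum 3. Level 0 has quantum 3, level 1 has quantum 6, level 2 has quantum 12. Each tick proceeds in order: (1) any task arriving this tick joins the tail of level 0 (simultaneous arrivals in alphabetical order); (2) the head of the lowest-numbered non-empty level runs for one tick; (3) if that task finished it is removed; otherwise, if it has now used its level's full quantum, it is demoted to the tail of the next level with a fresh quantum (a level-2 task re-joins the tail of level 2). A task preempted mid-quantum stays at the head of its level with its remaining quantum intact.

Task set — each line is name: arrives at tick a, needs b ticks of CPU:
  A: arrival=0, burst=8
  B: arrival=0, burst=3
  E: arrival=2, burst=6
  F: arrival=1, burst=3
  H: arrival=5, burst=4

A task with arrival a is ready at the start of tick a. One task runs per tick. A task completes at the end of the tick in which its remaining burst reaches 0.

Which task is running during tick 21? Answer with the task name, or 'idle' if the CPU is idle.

running at tick 21 = E

t=0: L0/L1/L2 = AB/-/- → run A
t=1: L0/L1/L2 = ABF/-/- → run A
t=2: L0/L1/L2 = ABFE/-/- → run A
t=3: L0/L1/L2 = BFE/A/- → run B
t=4: L0/L1/L2 = BFE/A/- → run B
t=5: L0/L1/L2 = BFEH/A/- → run B
t=6: L0/L1/L2 = FEH/A/- → run F
t=7: L0/L1/L2 = FEH/A/- → run F
t=8: L0/L1/L2 = FEH/A/- → run F
t=9: L0/L1/L2 = EH/A/- → run E
t=10: L0/L1/L2 = EH/A/- → run E
t=11: L0/L1/L2 = EH/A/- → run E
t=12: L0/L1/L2 = H/AE/- → run H
t=13: L0/L1/L2 = H/AE/- → run H
t=14: L0/L1/L2 = H/AE/- → run H
t=15: L0/L1/L2 = -/AEH/- → run A
t=16: L0/L1/L2 = -/AEH/- → run A
t=17: L0/L1/L2 = -/AEH/- → run A
t=18: L0/L1/L2 = -/AEH/- → run A
t=19: L0/L1/L2 = -/AEH/- → run A
t=20: L0/L1/L2 = -/EH/- → run E
t=21: L0/L1/L2 = -/EH/- → run E
t=22: L0/L1/L2 = -/EH/- → run E
t=23: L0/L1/L2 = -/H/- → run H
t=24: (idle)
t=25: (idle)
t=26: (idle)
t=27: (idle)
t=28: (idle)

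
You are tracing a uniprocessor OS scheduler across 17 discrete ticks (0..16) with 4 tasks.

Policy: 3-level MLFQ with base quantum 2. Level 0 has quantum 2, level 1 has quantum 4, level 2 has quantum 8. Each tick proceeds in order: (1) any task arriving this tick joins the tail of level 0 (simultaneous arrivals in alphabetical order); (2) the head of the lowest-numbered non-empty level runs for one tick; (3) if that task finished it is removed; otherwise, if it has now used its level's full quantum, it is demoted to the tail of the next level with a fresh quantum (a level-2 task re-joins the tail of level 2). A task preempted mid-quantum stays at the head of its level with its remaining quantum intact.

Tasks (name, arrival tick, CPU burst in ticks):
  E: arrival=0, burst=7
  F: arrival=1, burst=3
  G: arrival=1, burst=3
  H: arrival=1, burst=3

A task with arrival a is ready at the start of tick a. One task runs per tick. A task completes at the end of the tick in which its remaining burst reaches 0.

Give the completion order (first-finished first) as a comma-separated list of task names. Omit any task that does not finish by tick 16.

completion order = F, G, H, E

t=0: L0/L1/L2 = E/-/- → run E
t=1: L0/L1/L2 = EFGH/-/- → run E
t=2: L0/L1/L2 = FGH/E/- → run F
t=3: L0/L1/L2 = FGH/E/- → run F
t=4: L0/L1/L2 = GH/EF/- → run G
t=5: L0/L1/L2 = GH/EF/- → run G
t=6: L0/L1/L2 = H/EFG/- → run H
t=7: L0/L1/L2 = H/EFG/- → run H
t=8: L0/L1/L2 = -/EFGH/- → run E
t=9: L0/L1/L2 = -/EFGH/- → run E
t=10: L0/L1/L2 = -/EFGH/- → run E
t=11: L0/L1/L2 = -/EFGH/- → run E
t=12: L0/L1/L2 = -/FGH/E → run F
t=13: L0/L1/L2 = -/GH/E → run G
t=14: L0/L1/L2 = -/H/E → run H
t=15: L0/L1/L2 = -/-/E → run E
t=16: (idle)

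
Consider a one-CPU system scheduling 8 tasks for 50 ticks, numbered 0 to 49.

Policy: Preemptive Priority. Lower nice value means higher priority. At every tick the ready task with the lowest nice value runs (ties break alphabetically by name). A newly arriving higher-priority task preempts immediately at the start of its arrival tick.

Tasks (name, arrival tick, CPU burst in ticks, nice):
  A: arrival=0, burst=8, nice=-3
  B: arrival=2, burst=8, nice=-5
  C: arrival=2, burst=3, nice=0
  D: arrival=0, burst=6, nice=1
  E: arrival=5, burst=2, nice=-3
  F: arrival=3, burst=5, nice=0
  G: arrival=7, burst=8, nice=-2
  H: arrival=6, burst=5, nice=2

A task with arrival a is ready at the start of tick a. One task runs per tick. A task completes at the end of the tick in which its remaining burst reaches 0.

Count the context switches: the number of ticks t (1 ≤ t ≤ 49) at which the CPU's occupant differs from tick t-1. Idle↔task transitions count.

t=0: ready={A,D} → run A
t=1: ready={A,D} → run A
t=2: ready={A,B,C,D} → run B
t=3: ready={A,B,C,D,F} → run B
t=4: ready={A,B,C,D,F} → run B
t=5: ready={A,B,C,D,E,F} → run B
t=6: ready={A,B,C,D,E,F,H} → run B
t=7: ready={A,B,C,D,E,F,G,H} → run B
t=8: ready={A,B,C,D,E,F,G,H} → run B
t=9: ready={A,B,C,D,E,F,G,H} → run B
t=10: ready={A,C,D,E,F,G,H} → run A
t=11: ready={A,C,D,E,F,G,H} → run A
t=12: ready={A,C,D,E,F,G,H} → run A
t=13: ready={A,C,D,E,F,G,H} → run A
t=14: ready={A,C,D,E,F,G,H} → run A
t=15: ready={A,C,D,E,F,G,H} → run A
t=16: ready={C,D,E,F,G,H} → run E
t=17: ready={C,D,E,F,G,H} → run E
t=18: ready={C,D,F,G,H} → run G
t=19: ready={C,D,F,G,H} → run G
t=20: ready={C,D,F,G,H} → run G
t=21: ready={C,D,F,G,H} → run G
t=22: ready={C,D,F,G,H} → run G
t=23: ready={C,D,F,G,H} → run G
t=24: ready={C,D,F,G,H} → run G
t=25: ready={C,D,F,G,H} → run G
t=26: ready={C,D,F,H} → run C
t=27: ready={C,D,F,H} → run C
t=28: ready={C,D,F,H} → run C
t=29: ready={D,F,H} → run F
t=30: ready={D,F,H} → run F
t=31: ready={D,F,H} → run F
t=32: ready={D,F,H} → run F
t=33: ready={D,F,H} → run F
t=34: ready={D,H} → run D
t=35: ready={D,H} → run D
t=36: ready={D,H} → run D
t=37: ready={D,H} → run D
t=38: ready={D,H} → run D
t=39: ready={D,H} → run D
t=40: ready={H} → run H
t=41: ready={H} → run H
t=42: ready={H} → run H
t=43: ready={H} → run H
t=44: ready={H} → run H
t=45: (idle)
t=46: (idle)
t=47: (idle)
t=48: (idle)
t=49: (idle)

context switches = 9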